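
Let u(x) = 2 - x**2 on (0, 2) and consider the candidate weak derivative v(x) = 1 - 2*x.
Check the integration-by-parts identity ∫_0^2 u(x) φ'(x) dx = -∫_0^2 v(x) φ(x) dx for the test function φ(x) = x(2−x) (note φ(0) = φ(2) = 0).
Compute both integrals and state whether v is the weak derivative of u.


LHS = 8/3, RHS = 4/3. No, v is not the weak derivative of u.

u(x) = 2 - x**2, classical derivative u'(x) = -2*x.
φ(x) = x(2−x), so φ'(x) = 2 - 2*x.
Note φ(0) = φ(2) = 0, so the boundary term u·φ vanishes.
LHS = ∫_0^2 u(x) φ'(x) dx = ∫_0^2 (2*x^3 - 2*x^2 - 4*x + 4) dx. Term by term:
  ∫_0^2 2*x^3 dx = 8;  ∫_0^2 -2*x^2 dx = -16/3;  ∫_0^2 -4*x dx = -8;
  ∫_0^2 4 dx = 8.
Sum: 8 − 16/3 − 8 + 8 = 8/3.
So LHS = 8/3.
∫_0^2 v(x) φ(x) dx = ∫_0^2 (2*x^3 - 5*x^2 + 2*x) dx. Term by term:
  ∫_0^2 2*x^3 dx = 8;  ∫_0^2 -5*x^2 dx = -40/3;  ∫_0^2 2*x dx = 4.
Sum: 8 − 40/3 + 4 = -4/3.
So RHS = -∫_0^2 v(x) φ(x) dx = 4/3.
LHS − RHS = 4/3 ≠ 0, so the identity fails.
(For a valid weak derivative the identity must hold for EVERY test function, in particular this one. The failure shows v is NOT the weak derivative of u.)
Correct weak derivative would be u'(x) = -2*x.


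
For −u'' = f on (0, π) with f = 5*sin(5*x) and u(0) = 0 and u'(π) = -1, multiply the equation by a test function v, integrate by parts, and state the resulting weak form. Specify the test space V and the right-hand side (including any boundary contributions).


V = {v ∈ H^1(0, π) : v(0) = 0} (test functions vanish at x = 0 where u is specified); weak form: ∫_0^π u'v' dx = ∫_0^π (5*sin(5*x)) v dx − v(π) for all v ∈ V.

Multiply both sides by a test function v and integrate from 0 to π:
  ∫_0^π −u''(x) v(x) dx = ∫_0^π f(x) v(x) dx.
Integrate the LHS by parts once:
  ∫_0^π −u'' v dx = −[u'(x) v(x)]_0^π + ∫_0^π u'(x) v'(x) dx.
Thus ∫_0^π u'(x) v'(x) dx = ∫_0^π f(x) v(x) dx + [u'(x) v(x)]_0^π.
Choose V so that boundary terms are either known or forced to vanish.
Mixed BC: u(0) = 0 (Dirichlet) and u'(π) = -1 (Neumann). Define V = {v ∈ H^1(0, π) : v(0) = 0}. Then [u' v]_0^π = u'(π)·v(π) − u'(0)·0 = − v(π).
Weak formulation: find u (satisfying any essential BC) such that ∫_0^π u'(x) v'(x) dx = ∫_0^π f v dx − v(π) for all v ∈ V (Dirichlet at 0 absorbed into V; Neumann datum at x = π contributes the boundary term).
Substituting f(x) = 5*sin(5*x), the right-hand side is ∫_0^π (5*sin(5*x)) v dx − v(π).


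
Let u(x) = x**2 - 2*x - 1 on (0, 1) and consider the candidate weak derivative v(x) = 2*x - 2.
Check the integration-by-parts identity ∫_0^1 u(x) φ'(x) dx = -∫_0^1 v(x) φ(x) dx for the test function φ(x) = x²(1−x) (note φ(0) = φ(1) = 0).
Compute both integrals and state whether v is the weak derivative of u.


LHS = 1/15, RHS = 1/15. Yes, v = u' weakly.

u(x) = x**2 - 2*x - 1, classical derivative u'(x) = 2*x - 2.
φ(x) = x²(1−x), so φ'(x) = x*(2 - 3*x).
Note φ(0) = φ(1) = 0, so the boundary term u·φ vanishes.
LHS = ∫_0^1 u(x) φ'(x) dx = ∫_0^1 (-3*x^4 + 8*x^3 - x^2 - 2*x) dx. Term by term:
  ∫_0^1 -3*x^4 dx = -3/5;  ∫_0^1 8*x^3 dx = 2;  ∫_0^1 -x^2 dx = -1/3;
  ∫_0^1 -2*x dx = -1.
Sum: -3/5 + 2 − 1/3 − 1 = 1/15.
So LHS = 1/15.
∫_0^1 v(x) φ(x) dx = ∫_0^1 (-2*x^4 + 4*x^3 - 2*x^2) dx. Term by term:
  ∫_0^1 -2*x^4 dx = -2/5;  ∫_0^1 4*x^3 dx = 1;  ∫_0^1 -2*x^2 dx = -2/3.
Sum: -2/5 + 1 − 2/3 = -1/15.
So RHS = -∫_0^1 v(x) φ(x) dx = 1/15.
LHS = RHS, so the identity holds for this test φ.
Moreover u is smooth here and v(x) = u'(x) = 2*x - 2 pointwise, so the identity holds for every test function. Hence v is the weak derivative of u.


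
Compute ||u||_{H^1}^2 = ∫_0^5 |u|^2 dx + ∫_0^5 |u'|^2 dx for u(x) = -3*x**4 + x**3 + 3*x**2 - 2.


||u||_{H^1}^2 = 79532935/28

The H^1 norm (squared) on an interval (0, L) is
  ||u||_{H^1}^2 = ∫_0^L u(x)^2 dx + ∫_0^L u'(x)^2 dx.
Compute u'(x) = -12*x**3 + 3*x**2 + 6*x.
Then u(x)^2 = 9*x**8 - 6*x**7 - 17*x**6 + 6*x**5 + 21*x**4 - 4*x**3 - 12*x**2 + 4 and u'(x)^2 = 144*x**6 - 72*x**5 - 135*x**4 + 36*x**3 + 36*x**2.
Integrate each monomial from 0 to 5 using ∫_0^5 c·x^n dx = c·5^(n+1)/(n+1):
  ∫_0^5 u(x)^2 dx = ∫_0^5 (9*x^8 - 6*x^7 - 17*x^6 + 6*x^5 + 21*x^4 - 4*x^3 - 12*x^2 + 4) dx. Term by term:
    ∫_0^5 9*x^8 dx = 1953125;  ∫_0^5 -6*x^7 dx = -1171875/4;  ∫_0^5 -17*x^6 dx = -1328125/7;
    ∫_0^5 6*x^5 dx = 15625;  ∫_0^5 21*x^4 dx = 13125;  ∫_0^5 -4*x^3 dx = -625;
    ∫_0^5 -12*x^2 dx = -500;  ∫_0^5 4 dx = 20.
  Sum: 1953125 − 1171875/4 − 1328125/7 + 15625 + 13125 − 625 − 500 + 20 = 41945935/28.
  ∫_0^5 u'(x)^2 dx = ∫_0^5 (144*x^6 - 72*x^5 - 135*x^4 + 36*x^3 + 36*x^2) dx. Term by term:
    ∫_0^5 144*x^6 dx = 11250000/7;  ∫_0^5 -72*x^5 dx = -187500;  ∫_0^5 -135*x^4 dx = -84375;
    ∫_0^5 36*x^3 dx = 5625;  ∫_0^5 36*x^2 dx = 1500.
  Sum: 11250000/7 − 187500 − 84375 + 5625 + 1500 = 9396750/7.
Adding: ||u||_{H^1}^2 = 41945935/28 + 9396750/7 = 79532935/28.


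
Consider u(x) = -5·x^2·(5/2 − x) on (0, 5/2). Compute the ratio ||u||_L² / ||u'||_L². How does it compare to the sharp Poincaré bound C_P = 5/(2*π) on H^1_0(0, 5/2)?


||u||_L² / ||u'||_L² = 5*sqrt(14)/28 < C_P = 5/(2*π).

u(x) = -5·x^2·(5/2 − x), so u'(x) = 5*x*(3*x - 5).
u(x) = -5·x^2·(5/2 − x) vanishes at x = 0 and x = 5/2, so u ∈ H^1_0(0, 5/2). Differentiate via the product rule and integrate the resulting polynomials term by term.
  ∫_0^5/2 u² dx = ∫_0^5/2 (25*x^6 - 125*x^5 + 625*x^4/4) dx. Term by term:
    ∫_0^5/2 25*x^6 dx = 1953125/896;  ∫_0^5/2 -125*x^5 dx = -1953125/384;  ∫_0^5/2 625*x^4/4 dx = 390625/128.
  Sum: 1953125/896 − 1953125/384 + 390625/128 = 390625/2688.
  ∫_0^5/2 (u')² dx = ∫_0^5/2 (225*x^4 - 750*x^3 + 625*x^2) dx. Term by term:
    ∫_0^5/2 225*x^4 dx = 140625/32;  ∫_0^5/2 -750*x^3 dx = -234375/32;  ∫_0^5/2 625*x^2 dx = 78125/24.
  Sum: 140625/32 − 234375/32 + 78125/24 = 15625/48.
∫_0^5/2 u² dx = 390625/2688, so ||u||_L² = 625*sqrt(42)/336.
∫_0^5/2 (u')² dx = 15625/48, so ||u'||_L² = 125*sqrt(3)/12.
Ratio ||u||_L² / ||u'||_L² = 5*sqrt(14)/28.
Sharp Poincaré constant on H^1_0(0, 5/2) is C_P = L/π = 5/(2*π), achieved by sin(2*π/5·x).
A polynomial bump cannot attain the sharp Poincaré constant (only the first sine eigenfunction does), so the ratio is strictly less than C_P, consistent with ||u||_L² ≤ C_P ||u'||_L².


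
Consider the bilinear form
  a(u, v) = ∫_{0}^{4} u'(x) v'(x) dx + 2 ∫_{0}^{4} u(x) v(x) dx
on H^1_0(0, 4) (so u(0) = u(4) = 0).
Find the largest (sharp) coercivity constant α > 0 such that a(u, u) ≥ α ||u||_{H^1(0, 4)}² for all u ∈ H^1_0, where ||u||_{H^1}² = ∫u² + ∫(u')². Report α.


α = 1

Coercivity of a(·,·) on H^1_0(0, 4) means a(u, u) ≥ α ||u||_{H^1}² for every u ∈ H^1_0.
The interval has length L = 4, and Poincaré/coercivity depend only on L. Here a(u, u) = ∫(u')² + (2)·∫u².
Here c = 2 ≥ 1, so a(u,u) = ∫(u')² + c∫u² ≥ ∫(u')² + ∫u² = ||u||_{H^1}², i.e. α = 1 works. No larger α is possible: a(u,u) ≥ α||u||_{H^1}² means (1−α)∫(u')² ≥ (α−c)∫u², and for the modes u_n = sin(nπ(x−x₀)/L) (x₀ the left endpoint) one has ∫u_n²/∫(u_n')² = (L/(nπ))² → 0, so a(u_n,u_n)/||u_n||_{H^1}² → 1. Hence the optimal constant is α = 1.
Therefore α = 1.


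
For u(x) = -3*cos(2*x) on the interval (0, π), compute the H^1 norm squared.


||u||_{H^1(0,π)}^2 = 45*π/2

u'(x) = 6*sin(2*x).
Expand u² and (u')² and integrate term by term on (0, π), using: for integers n ≥ 1, ∫_0^π sin²(nx) dx = ∫_0^π cos²(nx) dx = π/2; for n ≠ n', ∫_0^π sin(nx)sin(n'x) dx = ∫_0^π cos(nx)cos(n'x) dx = 0; and by product-to-sum, ∫_0^π sin(nx)cos(n'x) dx = ½∫_0^π [sin((n+n')x) + sin((n−n')x)] dx, which is 0 when n+n' is even and 2n/(n²−n'²) when n+n' is odd (it need not vanish on (0, π)).
  u² squared terms: (-3)²·∫cos(2x)² dx = 9·π/2 = 9*π/2.
  So ∫_0^π u² dx = 9*π/2.
  (u')² squared terms: (6)²·∫sin(2x)² dx = 36·π/2 = 18*π.
  So ∫_0^π (u')² dx = 18*π.
||u||_{H^1}^2 = (9*π/2) + (18*π) = 45*π/2.


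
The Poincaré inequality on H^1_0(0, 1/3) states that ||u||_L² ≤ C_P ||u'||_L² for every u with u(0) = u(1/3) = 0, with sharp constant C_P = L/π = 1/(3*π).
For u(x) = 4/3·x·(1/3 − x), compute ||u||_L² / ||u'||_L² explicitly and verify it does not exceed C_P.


||u||_L² / ||u'||_L² = sqrt(10)/30 < C_P = 1/(3*π).

u(x) = 4/3·x·(1/3 − x), so u'(x) = 4/9 - 8*x/3.
u(x) = 4/3·x·(1/3 − x) vanishes at x = 0 and x = 1/3, so u ∈ H^1_0(0, 1/3). Differentiate via the product rule and integrate the resulting polynomials term by term.
  ∫_0^1/3 u² dx = ∫_0^1/3 (16*x^4/9 - 32*x^3/27 + 16*x^2/81) dx. Term by term:
    ∫_0^1/3 16*x^4/9 dx = 16/10935;  ∫_0^1/3 -32*x^3/27 dx = -8/2187;  ∫_0^1/3 16*x^2/81 dx = 16/6561.
  Sum: 16/10935 − 8/2187 + 16/6561 = 8/32805.
  ∫_0^1/3 (u')² dx = ∫_0^1/3 (64*x^2/9 - 64*x/27 + 16/81) dx. Term by term:
    ∫_0^1/3 64*x^2/9 dx = 64/729;  ∫_0^1/3 -64*x/27 dx = -32/243;  ∫_0^1/3 16/81 dx = 16/243.
  Sum: 64/729 − 32/243 + 16/243 = 16/729.
∫_0^1/3 u² dx = 8/32805, so ||u||_L² = 2*sqrt(10)/405.
∫_0^1/3 (u')² dx = 16/729, so ||u'||_L² = 4/27.
Ratio ||u||_L² / ||u'||_L² = sqrt(10)/30.
Sharp Poincaré constant on H^1_0(0, 1/3) is C_P = L/π = 1/(3*π), achieved by sin(3*π·x).
A polynomial bump cannot attain the sharp Poincaré constant (only the first sine eigenfunction does), so the ratio is strictly less than C_P, consistent with ||u||_L² ≤ C_P ||u'||_L².


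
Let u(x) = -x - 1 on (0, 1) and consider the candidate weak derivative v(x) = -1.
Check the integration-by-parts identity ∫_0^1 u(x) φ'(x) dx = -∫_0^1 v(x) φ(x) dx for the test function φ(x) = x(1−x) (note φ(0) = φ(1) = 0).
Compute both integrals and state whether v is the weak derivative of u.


LHS = 1/6, RHS = 1/6. Yes, v = u' weakly.

u(x) = -x - 1, classical derivative u'(x) = -1.
φ(x) = x(1−x), so φ'(x) = 1 - 2*x.
Note φ(0) = φ(1) = 0, so the boundary term u·φ vanishes.
LHS = ∫_0^1 u(x) φ'(x) dx = ∫_0^1 (2*x^2 + x - 1) dx. Term by term:
  ∫_0^1 2*x^2 dx = 2/3;  ∫_0^1 x dx = 1/2;  ∫_0^1 -1 dx = -1.
Sum: 2/3 + 1/2 − 1 = 1/6.
So LHS = 1/6.
∫_0^1 v(x) φ(x) dx = ∫_0^1 (x^2 - x) dx. Term by term:
  ∫_0^1 x^2 dx = 1/3;  ∫_0^1 -x dx = -1/2.
Sum: 1/3 − 1/2 = -1/6.
So RHS = -∫_0^1 v(x) φ(x) dx = 1/6.
LHS = RHS, so the identity holds for this test φ.
Moreover u is smooth here and v(x) = u'(x) = -1 pointwise, so the identity holds for every test function. Hence v is the weak derivative of u.


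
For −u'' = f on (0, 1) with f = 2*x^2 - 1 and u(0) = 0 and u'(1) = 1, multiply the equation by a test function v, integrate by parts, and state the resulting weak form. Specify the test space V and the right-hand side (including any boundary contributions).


V = {v ∈ H^1(0, 1) : v(0) = 0} (test functions vanish at x = 0 where u is specified); weak form: ∫_0^1 u'v' dx = ∫_0^1 (2*x^2 - 1) v dx + v(1) for all v ∈ V.

Multiply both sides by a test function v and integrate from 0 to 1:
  ∫_0^1 −u''(x) v(x) dx = ∫_0^1 f(x) v(x) dx.
Integrate the LHS by parts once:
  ∫_0^1 −u'' v dx = −[u'(x) v(x)]_0^1 + ∫_0^1 u'(x) v'(x) dx.
Thus ∫_0^1 u'(x) v'(x) dx = ∫_0^1 f(x) v(x) dx + [u'(x) v(x)]_0^1.
Choose V so that boundary terms are either known or forced to vanish.
Mixed BC: u(0) = 0 (Dirichlet) and u'(1) = 1 (Neumann). Define V = {v ∈ H^1(0, 1) : v(0) = 0}. Then [u' v]_0^1 = u'(1)·v(1) − u'(0)·0 = v(1).
Weak formulation: find u (satisfying any essential BC) such that ∫_0^1 u'(x) v'(x) dx = ∫_0^1 f v dx + v(1) for all v ∈ V (Dirichlet at 0 absorbed into V; Neumann datum at x = 1 contributes the boundary term).
Substituting f(x) = 2*x^2 - 1, the right-hand side is ∫_0^1 (2*x^2 - 1) v dx + v(1).


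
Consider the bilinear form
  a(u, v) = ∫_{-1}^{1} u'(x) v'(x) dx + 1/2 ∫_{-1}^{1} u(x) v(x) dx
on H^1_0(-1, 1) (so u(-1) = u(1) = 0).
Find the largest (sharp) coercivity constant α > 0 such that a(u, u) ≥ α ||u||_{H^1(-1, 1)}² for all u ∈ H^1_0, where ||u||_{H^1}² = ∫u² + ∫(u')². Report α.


α = (2 + π^2)/(4 + π^2)

Coercivity of a(·,·) on H^1_0(-1, 1) means a(u, u) ≥ α ||u||_{H^1}² for every u ∈ H^1_0.
The interval has length L = 2, and Poincaré/coercivity depend only on L. Here a(u, u) = ∫(u')² + (1/2)·∫u².
Here 0 < c = 1/2 < 1. The condition a(u,u) ≥ α||u||_{H^1}² reads (1−α)∫(u')² ≥ (α−c)∫u². Any admissible α is ≤ 1 (rapidly oscillating u have ∫u²/∫(u')² → 0), and α = 1 would force 0 ≥ (1−c)∫u², impossible since c < 1; so 1−α > 0. By the sharp Poincaré inequality on H^1_0 of an interval of length L, ∫(u')² ≥ (π/L)²∫u² with equality for the first sine mode sin(π(x−x₀)/L) (x₀ the left endpoint), so the inequality holds for all u iff (1−α)(π/L)² ≥ α − c, i.e. α ≤ ((π/L)² + c)/((π/L)² + 1) = (1 + c(L/π)²)/(1 + (L/π)²). With (π/L)² = π^2/4 and c = 1/2, the largest admissible constant is α = ((π/L)² + c)/((π/L)² + 1).
Simplifying, α = (2 + π^2)/(4 + π^2).


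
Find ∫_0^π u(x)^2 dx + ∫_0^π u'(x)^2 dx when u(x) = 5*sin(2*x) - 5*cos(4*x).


||u||_{H^1(0,π)}^2 = 275*π

u'(x) = 20*sin(4*x) + 10*cos(2*x).
Expand u² and (u')² and integrate term by term on (0, π), using: for integers n ≥ 1, ∫_0^π sin²(nx) dx = ∫_0^π cos²(nx) dx = π/2; for n ≠ n', ∫_0^π sin(nx)sin(n'x) dx = ∫_0^π cos(nx)cos(n'x) dx = 0; and by product-to-sum, ∫_0^π sin(nx)cos(n'x) dx = ½∫_0^π [sin((n+n')x) + sin((n−n')x)] dx, which is 0 when n+n' is even and 2n/(n²−n'²) when n+n' is odd (it need not vanish on (0, π)).
  u² squared terms: (-5)²·∫cos(4x)² dx = 25·π/2 = 25*π/2;  (5)²·∫sin(2x)² dx = 25·π/2 = 25*π/2.
  u² cross terms: 2·(-5)·(5)·∫cos(4x)·sin(2x) dx = -50·(0) = 0.
  So ∫_0^π u² dx = 25*π/2 + 25*π/2 + 0 = 25*π.
  (u')² squared terms: (10)²·∫cos(2x)² dx = 100·π/2 = 50*π;  (20)²·∫sin(4x)² dx = 400·π/2 = 200*π.
  (u')² cross terms: 2·(10)·(20)·∫cos(2x)·sin(4x) dx = 400·(0) = 0.
  So ∫_0^π (u')² dx = 50*π + 200*π + 0 = 250*π.
||u||_{H^1}^2 = (25*π) + (250*π) = 275*π.


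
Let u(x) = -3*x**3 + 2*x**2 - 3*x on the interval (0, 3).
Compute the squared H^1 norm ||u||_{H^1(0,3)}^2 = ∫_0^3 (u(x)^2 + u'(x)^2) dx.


||u||_{H^1}^2 = 185103/35

The H^1 norm (squared) on an interval (0, L) is
  ||u||_{H^1}^2 = ∫_0^L u(x)^2 dx + ∫_0^L u'(x)^2 dx.
Compute u'(x) = -9*x**2 + 4*x - 3.
Then u(x)^2 = 9*x**6 - 12*x**5 + 22*x**4 - 12*x**3 + 9*x**2 and u'(x)^2 = 81*x**4 - 72*x**3 + 70*x**2 - 24*x + 9.
Integrate each monomial from 0 to 3 using ∫_0^3 c·x^n dx = c·3^(n+1)/(n+1):
  ∫_0^3 u(x)^2 dx = ∫_0^3 (9*x^6 - 12*x^5 + 22*x^4 - 12*x^3 + 9*x^2) dx. Term by term:
    ∫_0^3 9*x^6 dx = 19683/7;  ∫_0^3 -12*x^5 dx = -1458;  ∫_0^3 22*x^4 dx = 5346/5;
    ∫_0^3 -12*x^3 dx = -243;  ∫_0^3 9*x^2 dx = 81.
  Sum: 19683/7 − 1458 + 5346/5 − 243 + 81 = 79137/35.
  ∫_0^3 u'(x)^2 dx = ∫_0^3 (81*x^4 - 72*x^3 + 70*x^2 - 24*x + 9) dx. Term by term:
    ∫_0^3 81*x^4 dx = 19683/5;  ∫_0^3 -72*x^3 dx = -1458;  ∫_0^3 70*x^2 dx = 630;
    ∫_0^3 -24*x dx = -108;  ∫_0^3 9 dx = 27.
  Sum: 19683/5 − 1458 + 630 − 108 + 27 = 15138/5.
Adding: ||u||_{H^1}^2 = 79137/35 + 15138/5 = 185103/35.


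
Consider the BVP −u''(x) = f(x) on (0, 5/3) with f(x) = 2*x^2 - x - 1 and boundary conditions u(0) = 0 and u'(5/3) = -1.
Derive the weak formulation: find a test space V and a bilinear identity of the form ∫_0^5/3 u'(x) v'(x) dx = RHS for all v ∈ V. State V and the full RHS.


V = {v ∈ H^1(0, 5/3) : v(0) = 0} (test functions vanish at x = 0 where u is specified); weak form: ∫_0^5/3 u'v' dx = ∫_0^5/3 (2*x^2 - x - 1) v dx − v(5/3) for all v ∈ V.

Multiply both sides by a test function v and integrate from 0 to 5/3:
  ∫_0^5/3 −u''(x) v(x) dx = ∫_0^5/3 f(x) v(x) dx.
Integrate the LHS by parts once:
  ∫_0^5/3 −u'' v dx = −[u'(x) v(x)]_0^5/3 + ∫_0^5/3 u'(x) v'(x) dx.
Thus ∫_0^5/3 u'(x) v'(x) dx = ∫_0^5/3 f(x) v(x) dx + [u'(x) v(x)]_0^5/3.
Choose V so that boundary terms are either known or forced to vanish.
Mixed BC: u(0) = 0 (Dirichlet) and u'(5/3) = -1 (Neumann). Define V = {v ∈ H^1(0, 5/3) : v(0) = 0}. Then [u' v]_0^5/3 = u'(5/3)·v(5/3) − u'(0)·0 = − v(5/3).
Weak formulation: find u (satisfying any essential BC) such that ∫_0^5/3 u'(x) v'(x) dx = ∫_0^5/3 f v dx − v(5/3) for all v ∈ V (Dirichlet at 0 absorbed into V; Neumann datum at x = 5/3 contributes the boundary term).
Substituting f(x) = 2*x^2 - x - 1, the right-hand side is ∫_0^5/3 (2*x^2 - x - 1) v dx − v(5/3).


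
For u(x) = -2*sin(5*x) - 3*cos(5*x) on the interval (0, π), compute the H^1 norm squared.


||u||_{H^1(0,π)}^2 = 169*π

u'(x) = 15*sin(5*x) - 10*cos(5*x).
Expand u² and (u')² and integrate term by term on (0, π), using: for integers n ≥ 1, ∫_0^π sin²(nx) dx = ∫_0^π cos²(nx) dx = π/2; for n ≠ n', ∫_0^π sin(nx)sin(n'x) dx = ∫_0^π cos(nx)cos(n'x) dx = 0; and by product-to-sum, ∫_0^π sin(nx)cos(n'x) dx = ½∫_0^π [sin((n+n')x) + sin((n−n')x)] dx, which is 0 when n+n' is even and 2n/(n²−n'²) when n+n' is odd (it need not vanish on (0, π)).
  u² squared terms: (-3)²·∫cos(5x)² dx = 9·π/2 = 9*π/2;  (-2)²·∫sin(5x)² dx = 4·π/2 = 2*π.
  u² cross terms: 2·(-3)·(-2)·∫cos(5x)·sin(5x) dx = 12·(0) = 0.
  So ∫_0^π u² dx = 9*π/2 + 2*π + 0 = 13*π/2.
  (u')² squared terms: (-10)²·∫cos(5x)² dx = 100·π/2 = 50*π;  (15)²·∫sin(5x)² dx = 225·π/2 = 225*π/2.
  (u')² cross terms: 2·(-10)·(15)·∫cos(5x)·sin(5x) dx = -300·(0) = 0.
  So ∫_0^π (u')² dx = 50*π + 225*π/2 + 0 = 325*π/2.
||u||_{H^1}^2 = (13*π/2) + (325*π/2) = 169*π.


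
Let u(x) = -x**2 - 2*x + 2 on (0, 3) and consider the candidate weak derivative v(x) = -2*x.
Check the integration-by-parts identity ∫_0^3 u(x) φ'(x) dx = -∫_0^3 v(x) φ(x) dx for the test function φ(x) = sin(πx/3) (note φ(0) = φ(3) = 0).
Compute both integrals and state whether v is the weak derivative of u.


LHS = 30/π, RHS = 18/π. No, v is not the weak derivative of u.

u(x) = -x**2 - 2*x + 2, classical derivative u'(x) = -2*x - 2.
φ(x) = sin(πx/3), so φ'(x) = π*cos(π*x/3)/3.
Note φ(0) = φ(3) = 0, so the boundary term u·φ vanishes.
LHS = ∫_0^3 u(x) φ'(x) dx = ∫_0^3 (-π*x^2*cos(π*x/3)/3 - 2*π*x*cos(π*x/3)/3 + 2*π*cos(π*x/3)/3) dx. Term by term:
  ∫_0^3 2*π*cos(π*x/3)/3 dx = 0;  ∫_0^3 -2*π*x*cos(π*x/3)/3 dx = 12/π;  ∫_0^3 -π*x^2*cos(π*x/3)/3 dx = 18/π.
Sum: 0 + 12/π + 18/π = 30/π.
So LHS = 30/π.
∫_0^3 v(x) φ(x) dx = ∫_0^3 (-2*x*sin(π*x/3)) dx. Term by term:
  ∫_0^3 -2*x*sin(π*x/3) dx = -18/π.
So RHS = -∫_0^3 v(x) φ(x) dx = 18/π.
LHS − RHS = 12/π ≠ 0, so the identity fails.
(For a valid weak derivative the identity must hold for EVERY test function, in particular this one. The failure shows v is NOT the weak derivative of u.)
Correct weak derivative would be u'(x) = -2*x - 2.


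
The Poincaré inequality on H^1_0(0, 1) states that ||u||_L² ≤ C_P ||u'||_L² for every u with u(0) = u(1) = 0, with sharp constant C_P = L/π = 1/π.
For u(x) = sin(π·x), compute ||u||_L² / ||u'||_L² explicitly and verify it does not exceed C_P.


||u||_L² / ||u'||_L² = 1/π = C_P.

u(x) = sin(π·x), so u'(x) = π*cos(π*x).
Writing u(x) = A·sin(kπx/L) with A = 1 and k = 1, use ∫_0^L sin²(kπx/L) dx = L/2 and ∫_0^L cos²(kπx/L) dx = L/2.
u² = 1·sin²(π·x) and (u')² = π^2·cos²(π·x), and each of sin², cos² integrates to L/2 = 1/2 over (0, 1).
∫_0^1 u² dx = 1/2, so ||u||_L² = sqrt(2)/2.
∫_0^1 (u')² dx = π^2/2, so ||u'||_L² = sqrt(2)*π/2.
Ratio ||u||_L² / ||u'||_L² = 1/π.
Sharp Poincaré constant on H^1_0(0, 1) is C_P = L/π = 1/π, achieved by sin(π·x).
This is the k = 1 eigenfunction (up to amplitude), so the ratio equals the sharp Poincaré constant exactly.


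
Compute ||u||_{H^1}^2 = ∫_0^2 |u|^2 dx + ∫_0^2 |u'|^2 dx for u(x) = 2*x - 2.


||u||_{H^1}^2 = 32/3

The H^1 norm (squared) on an interval (0, L) is
  ||u||_{H^1}^2 = ∫_0^L u(x)^2 dx + ∫_0^L u'(x)^2 dx.
Compute u'(x) = 2.
Then u(x)^2 = 4*x**2 - 8*x + 4 and u'(x)^2 = 4.
Integrate each monomial from 0 to 2 using ∫_0^2 c·x^n dx = c·2^(n+1)/(n+1):
  ∫_0^2 u(x)^2 dx = ∫_0^2 (4*x^2 - 8*x + 4) dx. Term by term:
    ∫_0^2 4*x^2 dx = 32/3;  ∫_0^2 -8*x dx = -16;  ∫_0^2 4 dx = 8.
  Sum: 32/3 − 16 + 8 = 8/3.
  ∫_0^2 u'(x)^2 dx = ∫_0^2 (4) dx. Term by term:
    ∫_0^2 4 dx = 8.
Adding: ||u||_{H^1}^2 = 8/3 + 8 = 32/3.


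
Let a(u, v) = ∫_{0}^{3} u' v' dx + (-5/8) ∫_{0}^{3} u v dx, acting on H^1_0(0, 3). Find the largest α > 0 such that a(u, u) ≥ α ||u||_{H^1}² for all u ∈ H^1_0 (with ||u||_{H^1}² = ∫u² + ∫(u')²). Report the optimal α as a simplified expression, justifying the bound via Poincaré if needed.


α = (-45/8 + π^2)/(9 + π^2)

Coercivity of a(·,·) on H^1_0(0, 3) means a(u, u) ≥ α ||u||_{H^1}² for every u ∈ H^1_0.
The interval has length L = 3, and Poincaré/coercivity depend only on L. Here a(u, u) = ∫(u')² + (-5/8)·∫u².
Here c = -5/8 < 0 with |c| < (π/L)² = π^2/9, so coercivity still holds. The condition a(u,u) ≥ α||u||_{H^1}² reads (1−α)∫(u')² ≥ (α−c)∫u². Any admissible α is ≤ 1 (rapidly oscillating u have ∫u²/∫(u')² → 0), and α = 1 would force 0 ≥ (1−c)∫u², impossible since c < 1; so 1−α > 0. By the sharp Poincaré inequality on H^1_0 of an interval of length L, ∫(u')² ≥ (π/L)²∫u² with equality for the first sine mode sin(π(x−x₀)/L) (x₀ the left endpoint), so the inequality holds for all u iff (1−α)(π/L)² ≥ α − c, i.e. α ≤ ((π/L)² + c)/((π/L)² + 1) = (1 + c(L/π)²)/(1 + (L/π)²). (Direct route, valid since c ≤ 0: Poincaré gives c∫u² ≥ c(L/π)²∫(u')², so a(u,u) ≥ (1 + c(L/π)²)∫(u')², while ||u||_{H^1}² ≤ (1 + (L/π)²)∫(u')²; dividing yields the same α.) With (π/L)² = π^2/9 and c = -5/8, the largest admissible constant is α = ((π/L)² + c)/((π/L)² + 1).
Simplifying, α = (-45/8 + π^2)/(9 + π^2).


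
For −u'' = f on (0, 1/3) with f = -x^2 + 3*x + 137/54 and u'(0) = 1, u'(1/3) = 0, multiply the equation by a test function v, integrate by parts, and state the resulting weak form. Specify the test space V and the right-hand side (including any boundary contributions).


V = H^1(0, 1/3) (v unrestricted at boundary; u is determined up to an additive constant); weak form: ∫_0^1/3 u'v' dx = ∫_0^1/3 (-x^2 + 3*x + 137/54) v dx − v(0) for all v ∈ V.

Multiply both sides by a test function v and integrate from 0 to 1/3:
  ∫_0^1/3 −u''(x) v(x) dx = ∫_0^1/3 f(x) v(x) dx.
Integrate the LHS by parts once:
  ∫_0^1/3 −u'' v dx = −[u'(x) v(x)]_0^1/3 + ∫_0^1/3 u'(x) v'(x) dx.
Thus ∫_0^1/3 u'(x) v'(x) dx = ∫_0^1/3 f(x) v(x) dx + [u'(x) v(x)]_0^1/3.
Choose V so that boundary terms are either known or forced to vanish.
u has inhomogeneous Neumann u'(0) = 1, u'(1/3) = 0. [u' v]_0^1/3 = (0)·v(1/3) − (1)·v(0) = − v(0). Take V = H^1(0, 1/3); boundary term becomes part of RHS.
Weak formulation: find u (satisfying any essential BC) such that ∫_0^1/3 u'(x) v'(x) dx = ∫_0^1/3 f v dx − v(0) for all v ∈ V (Neumann data are natural BCs: they enter the RHS as boundary terms).
Substituting f(x) = -x^2 + 3*x + 137/54, the right-hand side is ∫_0^1/3 (-x^2 + 3*x + 137/54) v dx − v(0).
Compatibility check (pure Neumann): taking v ≡ 1 ∈ V gives 0 = ∫_0^1/3 f dx + (0) − (1), i.e. ∫_0^1/3 f dx must equal u'(0) − u'(1/3) = 1. Indeed ∫_0^1/3 (-x^2 + 3*x + 137/54) dx = 1, so the data are compatible. The solution is then unique only up to an additive constant (fix it e.g. by requiring ∫_0^1/3 u dx = 0).


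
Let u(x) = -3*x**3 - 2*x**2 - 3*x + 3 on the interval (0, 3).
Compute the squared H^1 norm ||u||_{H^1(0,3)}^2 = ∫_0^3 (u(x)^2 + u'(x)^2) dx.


||u||_{H^1}^2 = 790731/70

The H^1 norm (squared) on an interval (0, L) is
  ||u||_{H^1}^2 = ∫_0^L u(x)^2 dx + ∫_0^L u'(x)^2 dx.
Compute u'(x) = -9*x**2 - 4*x - 3.
Then u(x)^2 = 9*x**6 + 12*x**5 + 22*x**4 - 6*x**3 - 3*x**2 - 18*x + 9 and u'(x)^2 = 81*x**4 + 72*x**3 + 70*x**2 + 24*x + 9.
Integrate each monomial from 0 to 3 using ∫_0^3 c·x^n dx = c·3^(n+1)/(n+1):
  ∫_0^3 u(x)^2 dx = ∫_0^3 (9*x^6 + 12*x^5 + 22*x^4 - 6*x^3 - 3*x^2 - 18*x + 9) dx. Term by term:
    ∫_0^3 9*x^6 dx = 19683/7;  ∫_0^3 12*x^5 dx = 1458;  ∫_0^3 22*x^4 dx = 5346/5;
    ∫_0^3 -6*x^3 dx = -243/2;  ∫_0^3 -3*x^2 dx = -27;  ∫_0^3 -18*x dx = -81;
    ∫_0^3 9 dx = 27.
  Sum: 19683/7 + 1458 + 5346/5 − 243/2 − 27 − 81 + 27 = 359559/70.
  ∫_0^3 u'(x)^2 dx = ∫_0^3 (81*x^4 + 72*x^3 + 70*x^2 + 24*x + 9) dx. Term by term:
    ∫_0^3 81*x^4 dx = 19683/5;  ∫_0^3 72*x^3 dx = 1458;  ∫_0^3 70*x^2 dx = 630;
    ∫_0^3 24*x dx = 108;  ∫_0^3 9 dx = 27.
  Sum: 19683/5 + 1458 + 630 + 108 + 27 = 30798/5.
Adding: ||u||_{H^1}^2 = 359559/70 + 30798/5 = 790731/70.


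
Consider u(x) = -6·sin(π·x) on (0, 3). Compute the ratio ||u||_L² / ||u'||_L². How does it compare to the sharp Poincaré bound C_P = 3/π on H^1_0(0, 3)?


||u||_L² / ||u'||_L² = 1/π < C_P = 3/π.

u(x) = -6·sin(π·x), so u'(x) = -6*π*cos(π*x).
Writing u(x) = A·sin(kπx/L) with A = -6 and k = 3, use ∫_0^L sin²(kπx/L) dx = L/2 and ∫_0^L cos²(kπx/L) dx = L/2.
u² = 36·sin²(π·x) and (u')² = 36*π^2·cos²(π·x), and each of sin², cos² integrates to L/2 = 3/2 over (0, 3).
∫_0^3 u² dx = 54, so ||u||_L² = 3*sqrt(6).
∫_0^3 (u')² dx = 54*π^2, so ||u'||_L² = 3*sqrt(6)*π.
Ratio ||u||_L² / ||u'||_L² = 1/π.
Sharp Poincaré constant on H^1_0(0, 3) is C_P = L/π = 3/π, achieved by sin(π/3·x).
This is the k = 3 harmonic; the ratio L/(kπ) is strictly less than C_P = L/π, consistent with the sharp inequality ||u||_L² ≤ C_P ||u'||_L².


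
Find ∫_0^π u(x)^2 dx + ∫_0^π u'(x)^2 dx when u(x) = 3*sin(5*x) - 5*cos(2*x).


||u||_{H^1(0,π)}^2 = -500/7 + 359*π/2

u'(x) = 10*sin(2*x) + 15*cos(5*x).
Expand u² and (u')² and integrate term by term on (0, π), using: for integers n ≥ 1, ∫_0^π sin²(nx) dx = ∫_0^π cos²(nx) dx = π/2; for n ≠ n', ∫_0^π sin(nx)sin(n'x) dx = ∫_0^π cos(nx)cos(n'x) dx = 0; and by product-to-sum, ∫_0^π sin(nx)cos(n'x) dx = ½∫_0^π [sin((n+n')x) + sin((n−n')x)] dx, which is 0 when n+n' is even and 2n/(n²−n'²) when n+n' is odd (it need not vanish on (0, π)).
  u² squared terms: (-5)²·∫cos(2x)² dx = 25·π/2 = 25*π/2;  (3)²·∫sin(5x)² dx = 9·π/2 = 9*π/2.
  u² cross terms: 2·(-5)·(3)·∫cos(2x)·sin(5x) dx = -30·(10/21) = -100/7.
  So ∫_0^π u² dx = 25*π/2 + 9*π/2 − 100/7 = -100/7 + 17*π.
  (u')² squared terms: (10)²·∫sin(2x)² dx = 100·π/2 = 50*π;  (15)²·∫cos(5x)² dx = 225·π/2 = 225*π/2.
  (u')² cross terms: 2·(10)·(15)·∫sin(2x)·cos(5x) dx = 300·(-4/21) = -400/7.
  So ∫_0^π (u')² dx = 50*π + 225*π/2 − 400/7 = -400/7 + 325*π/2.
||u||_{H^1}^2 = (-100/7 + 17*π) + (-400/7 + 325*π/2) = -500/7 + 359*π/2.


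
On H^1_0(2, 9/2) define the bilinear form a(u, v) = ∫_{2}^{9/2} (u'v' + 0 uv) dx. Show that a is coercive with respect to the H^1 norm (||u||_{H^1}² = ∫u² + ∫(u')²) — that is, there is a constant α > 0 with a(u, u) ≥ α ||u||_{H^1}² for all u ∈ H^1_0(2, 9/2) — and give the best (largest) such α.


α = 4*π^2/(25 + 4*π^2)

Coercivity of a(·,·) on H^1_0(2, 9/2) means a(u, u) ≥ α ||u||_{H^1}² for every u ∈ H^1_0.
The interval has length L = 5/2, and Poincaré/coercivity depend only on L. Here a(u, u) = ∫(u')² + (0)·∫u².
Here c = 0, so a(u,u) = ∫(u')² alone. The condition a(u,u) ≥ α||u||_{H^1}² reads (1−α)∫(u')² ≥ (α−c)∫u². Any admissible α is ≤ 1 (rapidly oscillating u have ∫u²/∫(u')² → 0), and α = 1 would force 0 ≥ (1−c)∫u², impossible since c < 1; so 1−α > 0. By the sharp Poincaré inequality on H^1_0 of an interval of length L, ∫(u')² ≥ (π/L)²∫u² with equality for the first sine mode sin(π(x−x₀)/L) (x₀ the left endpoint), so the inequality holds for all u iff (1−α)(π/L)² ≥ α − c, i.e. α ≤ ((π/L)² + c)/((π/L)² + 1) = (1 + c(L/π)²)/(1 + (L/π)²). (Direct route, valid since c ≤ 0: Poincaré gives c∫u² ≥ c(L/π)²∫(u')², so a(u,u) ≥ (1 + c(L/π)²)∫(u')², while ||u||_{H^1}² ≤ (1 + (L/π)²)∫(u')²; dividing yields the same α.) With (π/L)² = 4*π^2/25 and c = 0, the largest admissible constant is α = ((π/L)² + c)/((π/L)² + 1).
Simplifying, α = 4*π^2/(25 + 4*π^2).


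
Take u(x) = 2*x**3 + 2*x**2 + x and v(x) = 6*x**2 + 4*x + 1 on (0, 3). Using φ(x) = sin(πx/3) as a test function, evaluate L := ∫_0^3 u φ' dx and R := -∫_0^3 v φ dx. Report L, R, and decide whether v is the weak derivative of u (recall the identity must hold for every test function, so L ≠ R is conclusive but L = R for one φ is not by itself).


LHS = -204/π + 648/π^3, RHS = -204/π + 648/π^3. Yes, v = u' weakly.

u(x) = 2*x**3 + 2*x**2 + x, classical derivative u'(x) = 6*x**2 + 4*x + 1.
φ(x) = sin(πx/3), so φ'(x) = π*cos(π*x/3)/3.
Note φ(0) = φ(3) = 0, so the boundary term u·φ vanishes.
LHS = ∫_0^3 u(x) φ'(x) dx = ∫_0^3 (2*π*x^3*cos(π*x/3)/3 + 2*π*x^2*cos(π*x/3)/3 + π*x*cos(π*x/3)/3) dx. Term by term:
  ∫_0^3 π*x*cos(π*x/3)/3 dx = -6/π;  ∫_0^3 2*π*x^2*cos(π*x/3)/3 dx = -36/π;  ∫_0^3 2*π*x^3*cos(π*x/3)/3 dx = -162/π + 648/π^3.
Sum: -6/π − 36/π + -162/π + 648/π^3 = -204/π + 648/π^3.
So LHS = -204/π + 648/π^3.
∫_0^3 v(x) φ(x) dx = ∫_0^3 (6*x^2*sin(π*x/3) + 4*x*sin(π*x/3) + sin(π*x/3)) dx. Term by term:
  ∫_0^3 4*x*sin(π*x/3) dx = 36/π;  ∫_0^3 6*x^2*sin(π*x/3) dx = -648/π^3 + 162/π;  ∫_0^3 sin(π*x/3) dx = 6/π.
Sum: 36/π + -648/π^3 + 162/π + 6/π = -648/π^3 + 204/π.
So RHS = -∫_0^3 v(x) φ(x) dx = -204/π + 648/π^3.
LHS = RHS, so the identity holds for this test φ.
Moreover u is smooth here and v(x) = u'(x) = 6*x**2 + 4*x + 1 pointwise, so the identity holds for every test function. Hence v is the weak derivative of u.


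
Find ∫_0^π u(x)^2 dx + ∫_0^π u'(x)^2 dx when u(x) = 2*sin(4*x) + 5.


||u||_{H^1(0,π)}^2 = 59*π

u'(x) = 8*cos(4*x).
Expand u² and (u')² and integrate term by term on (0, π), using: for integers n ≥ 1, ∫_0^π sin²(nx) dx = ∫_0^π cos²(nx) dx = π/2; for n ≠ n', ∫_0^π sin(nx)sin(n'x) dx = ∫_0^π cos(nx)cos(n'x) dx = 0; and by product-to-sum, ∫_0^π sin(nx)cos(n'x) dx = ½∫_0^π [sin((n+n')x) + sin((n−n')x)] dx, which is 0 when n+n' is even and 2n/(n²−n'²) when n+n' is odd (it need not vanish on (0, π)). For the constant mode: ∫_0^π 1 dx = π, ∫_0^π cos(nx) dx = 0, ∫_0^π sin(nx) dx = (1−(−1)^n)/n.
  u² squared terms: (5)²·∫1 dx = 25·π = 25*π;  (2)²·∫sin(4x)² dx = 4·π/2 = 2*π.
  u² cross terms: 2·(5)·(2)·∫1·sin(4x) dx = 20·(0) = 0.
  So ∫_0^π u² dx = 25*π + 2*π + 0 = 27*π.
  (u')² squared terms: (8)²·∫cos(4x)² dx = 64·π/2 = 32*π.
  So ∫_0^π (u')² dx = 32*π.
||u||_{H^1}^2 = (27*π) + (32*π) = 59*π.


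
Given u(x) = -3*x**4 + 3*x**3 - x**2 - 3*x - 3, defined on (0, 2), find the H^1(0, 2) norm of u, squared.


||u||_{H^1}^2 = 33560/21

The H^1 norm (squared) on an interval (0, L) is
  ||u||_{H^1}^2 = ∫_0^L u(x)^2 dx + ∫_0^L u'(x)^2 dx.
Compute u'(x) = -12*x**3 + 9*x**2 - 2*x - 3.
Then u(x)^2 = 9*x**8 - 18*x**7 + 15*x**6 + 12*x**5 + x**4 - 12*x**3 + 15*x**2 + 18*x + 9 and u'(x)^2 = 144*x**6 - 216*x**5 + 129*x**4 + 36*x**3 - 50*x**2 + 12*x + 9.
Integrate each monomial from 0 to 2 using ∫_0^2 c·x^n dx = c·2^(n+1)/(n+1):
  ∫_0^2 u(x)^2 dx = ∫_0^2 (9*x^8 - 18*x^7 + 15*x^6 + 12*x^5 + x^4 - 12*x^3 + 15*x^2 + 18*x + 9) dx. Term by term:
    ∫_0^2 9*x^8 dx = 512;  ∫_0^2 -18*x^7 dx = -576;  ∫_0^2 15*x^6 dx = 1920/7;
    ∫_0^2 12*x^5 dx = 128;  ∫_0^2 x^4 dx = 32/5;  ∫_0^2 -12*x^3 dx = -48;
    ∫_0^2 15*x^2 dx = 40;  ∫_0^2 18*x dx = 36;  ∫_0^2 9 dx = 18.
  Sum: 512 − 576 + 1920/7 + 128 + 32/5 − 48 + 40 + 36 + 18 = 13674/35.
  ∫_0^2 u'(x)^2 dx = ∫_0^2 (144*x^6 - 216*x^5 + 129*x^4 + 36*x^3 - 50*x^2 + 12*x + 9) dx. Term by term:
    ∫_0^2 144*x^6 dx = 18432/7;  ∫_0^2 -216*x^5 dx = -2304;  ∫_0^2 129*x^4 dx = 4128/5;
    ∫_0^2 36*x^3 dx = 144;  ∫_0^2 -50*x^2 dx = -400/3;  ∫_0^2 12*x dx = 24;
    ∫_0^2 9 dx = 18.
  Sum: 18432/7 − 2304 + 4128/5 + 144 − 400/3 + 24 + 18 = 126778/105.
Adding: ||u||_{H^1}^2 = 13674/35 + 126778/105 = 33560/21.


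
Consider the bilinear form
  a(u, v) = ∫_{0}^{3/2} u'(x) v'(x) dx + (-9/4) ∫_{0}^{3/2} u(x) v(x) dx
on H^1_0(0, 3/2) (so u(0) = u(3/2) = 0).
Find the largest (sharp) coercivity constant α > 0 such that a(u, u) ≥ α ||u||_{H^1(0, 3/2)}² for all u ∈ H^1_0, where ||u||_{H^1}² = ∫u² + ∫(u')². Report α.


α = (-81 + 16*π^2)/(4*(9 + 4*π^2))

Coercivity of a(·,·) on H^1_0(0, 3/2) means a(u, u) ≥ α ||u||_{H^1}² for every u ∈ H^1_0.
The interval has length L = 3/2, and Poincaré/coercivity depend only on L. Here a(u, u) = ∫(u')² + (-9/4)·∫u².
Here c = -9/4 < 0 with |c| < (π/L)² = 4*π^2/9, so coercivity still holds. The condition a(u,u) ≥ α||u||_{H^1}² reads (1−α)∫(u')² ≥ (α−c)∫u². Any admissible α is ≤ 1 (rapidly oscillating u have ∫u²/∫(u')² → 0), and α = 1 would force 0 ≥ (1−c)∫u², impossible since c < 1; so 1−α > 0. By the sharp Poincaré inequality on H^1_0 of an interval of length L, ∫(u')² ≥ (π/L)²∫u² with equality for the first sine mode sin(π(x−x₀)/L) (x₀ the left endpoint), so the inequality holds for all u iff (1−α)(π/L)² ≥ α − c, i.e. α ≤ ((π/L)² + c)/((π/L)² + 1) = (1 + c(L/π)²)/(1 + (L/π)²). (Direct route, valid since c ≤ 0: Poincaré gives c∫u² ≥ c(L/π)²∫(u')², so a(u,u) ≥ (1 + c(L/π)²)∫(u')², while ||u||_{H^1}² ≤ (1 + (L/π)²)∫(u')²; dividing yields the same α.) With (π/L)² = 4*π^2/9 and c = -9/4, the largest admissible constant is α = ((π/L)² + c)/((π/L)² + 1).
Simplifying, α = (-81 + 16*π^2)/(4*(9 + 4*π^2)).


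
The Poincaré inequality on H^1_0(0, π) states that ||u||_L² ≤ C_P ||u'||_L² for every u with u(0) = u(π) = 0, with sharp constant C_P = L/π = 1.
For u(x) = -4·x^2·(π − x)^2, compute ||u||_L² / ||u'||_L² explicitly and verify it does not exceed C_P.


||u||_L² / ||u'||_L² = sqrt(3)*π/6 < C_P = 1.

u(x) = -4·x^2·(π − x)^2, so u'(x) = 8*x*(x*(π - x) - (x - π)^2).
u(x) = -4·x^2·(π − x)^2 vanishes at x = 0 and x = π, so u ∈ H^1_0(0, π). Differentiate via the product rule and integrate the resulting polynomials term by term.
  ∫_0^π u² dx = ∫_0^π (16*x^8 - 64*π*x^7 + 96*π^2*x^6 - 64*π^3*x^5 + 16*π^4*x^4) dx. Term by term:
    ∫_0^π 16*x^8 dx = 16*π^9/9;  ∫_0^π -64*π*x^7 dx = -8*π^9;  ∫_0^π 96*π^2*x^6 dx = 96*π^9/7;
    ∫_0^π -64*π^3*x^5 dx = -32*π^9/3;  ∫_0^π 16*π^4*x^4 dx = 16*π^9/5.
  Sum: 16*π^9/9 − 8*π^9 + 96*π^9/7 − 32*π^9/3 + 16*π^9/5 = 8*π^9/315.
  ∫_0^π (u')² dx = ∫_0^π (256*x^6 - 768*π*x^5 + 832*π^2*x^4 - 384*π^3*x^3 + 64*π^4*x^2) dx. Term by term:
    ∫_0^π 256*x^6 dx = 256*π^7/7;  ∫_0^π -768*π*x^5 dx = -128*π^7;  ∫_0^π 832*π^2*x^4 dx = 832*π^7/5;
    ∫_0^π -384*π^3*x^3 dx = -96*π^7;  ∫_0^π 64*π^4*x^2 dx = 64*π^7/3.
  Sum: 256*π^7/7 − 128*π^7 + 832*π^7/5 − 96*π^7 + 64*π^7/3 = 32*π^7/105.
∫_0^π u² dx = 8*π^9/315, so ||u||_L² = 2*sqrt(70)*π^(9/2)/105.
∫_0^π (u')² dx = 32*π^7/105, so ||u'||_L² = 4*sqrt(210)*π^(7/2)/105.
Ratio ||u||_L² / ||u'||_L² = sqrt(3)*π/6.
Sharp Poincaré constant on H^1_0(0, π) is C_P = L/π = 1, achieved by sin(x).
A polynomial bump cannot attain the sharp Poincaré constant (only the first sine eigenfunction does), so the ratio is strictly less than C_P, consistent with ||u||_L² ≤ C_P ||u'||_L².


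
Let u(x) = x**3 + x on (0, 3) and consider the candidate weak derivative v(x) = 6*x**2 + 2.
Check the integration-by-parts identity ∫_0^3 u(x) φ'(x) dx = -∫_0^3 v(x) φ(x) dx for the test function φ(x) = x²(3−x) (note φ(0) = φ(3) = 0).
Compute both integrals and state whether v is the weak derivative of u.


LHS = -1593/20, RHS = -1593/10. No, v is not the weak derivative of u.

u(x) = x**3 + x, classical derivative u'(x) = 3*x**2 + 1.
φ(x) = x²(3−x), so φ'(x) = 3*x*(2 - x).
Note φ(0) = φ(3) = 0, so the boundary term u·φ vanishes.
LHS = ∫_0^3 u(x) φ'(x) dx = ∫_0^3 (-3*x^5 + 6*x^4 - 3*x^3 + 6*x^2) dx. Term by term:
  ∫_0^3 -3*x^5 dx = -729/2;  ∫_0^3 6*x^4 dx = 1458/5;  ∫_0^3 -3*x^3 dx = -243/4;
  ∫_0^3 6*x^2 dx = 54.
Sum: -729/2 + 1458/5 − 243/4 + 54 = -1593/20.
So LHS = -1593/20.
∫_0^3 v(x) φ(x) dx = ∫_0^3 (-6*x^5 + 18*x^4 - 2*x^3 + 6*x^2) dx. Term by term:
  ∫_0^3 -6*x^5 dx = -729;  ∫_0^3 18*x^4 dx = 4374/5;  ∫_0^3 -2*x^3 dx = -81/2;
  ∫_0^3 6*x^2 dx = 54.
Sum: -729 + 4374/5 − 81/2 + 54 = 1593/10.
So RHS = -∫_0^3 v(x) φ(x) dx = -1593/10.
LHS − RHS = 1593/20 ≠ 0, so the identity fails.
(For a valid weak derivative the identity must hold for EVERY test function, in particular this one. The failure shows v is NOT the weak derivative of u.)
Correct weak derivative would be u'(x) = 3*x**2 + 1.


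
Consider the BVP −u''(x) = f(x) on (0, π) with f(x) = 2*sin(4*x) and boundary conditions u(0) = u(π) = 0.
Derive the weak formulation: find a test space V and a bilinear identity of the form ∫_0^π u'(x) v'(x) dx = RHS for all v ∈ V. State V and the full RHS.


V = H^1_0(0, π) (so v(0) = v(π) = 0); weak form: ∫_0^π u'v' dx = ∫_0^π (2*sin(4*x)) v dx for all v ∈ V.

Multiply both sides by a test function v and integrate from 0 to π:
  ∫_0^π −u''(x) v(x) dx = ∫_0^π f(x) v(x) dx.
Integrate the LHS by parts once:
  ∫_0^π −u'' v dx = −[u'(x) v(x)]_0^π + ∫_0^π u'(x) v'(x) dx.
Thus ∫_0^π u'(x) v'(x) dx = ∫_0^π f(x) v(x) dx + [u'(x) v(x)]_0^π.
Choose V so that boundary terms are either known or forced to vanish.
u is Dirichlet: u(0) = u(π) = 0. Let V = H^1_0(0, π); then v(0) = v(π) = 0, and [u' v]_0^π = 0.
Weak formulation: find u (satisfying any essential BC) such that ∫_0^π u'(x) v'(x) dx = ∫_0^π f v dx for all v ∈ V.
Substituting f(x) = 2*sin(4*x), the right-hand side is ∫_0^π (2*sin(4*x)) v dx.


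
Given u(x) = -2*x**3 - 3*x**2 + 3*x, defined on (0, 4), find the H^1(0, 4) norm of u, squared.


||u||_{H^1}^2 = 969804/35

The H^1 norm (squared) on an interval (0, L) is
  ||u||_{H^1}^2 = ∫_0^L u(x)^2 dx + ∫_0^L u'(x)^2 dx.
Compute u'(x) = -6*x**2 - 6*x + 3.
Then u(x)^2 = 4*x**6 + 12*x**5 - 3*x**4 - 18*x**3 + 9*x**2 and u'(x)^2 = 36*x**4 + 72*x**3 - 36*x + 9.
Integrate each monomial from 0 to 4 using ∫_0^4 c·x^n dx = c·4^(n+1)/(n+1):
  ∫_0^4 u(x)^2 dx = ∫_0^4 (4*x^6 + 12*x^5 - 3*x^4 - 18*x^3 + 9*x^2) dx. Term by term:
    ∫_0^4 4*x^6 dx = 65536/7;  ∫_0^4 12*x^5 dx = 8192;  ∫_0^4 -3*x^4 dx = -3072/5;
    ∫_0^4 -18*x^3 dx = -1152;  ∫_0^4 9*x^2 dx = 192.
  Sum: 65536/7 + 8192 − 3072/5 − 1152 + 192 = 559296/35.
  ∫_0^4 u'(x)^2 dx = ∫_0^4 (36*x^4 + 72*x^3 - 36*x + 9) dx. Term by term:
    ∫_0^4 36*x^4 dx = 36864/5;  ∫_0^4 72*x^3 dx = 4608;  ∫_0^4 -36*x dx = -288;
    ∫_0^4 9 dx = 36.
  Sum: 36864/5 + 4608 − 288 + 36 = 58644/5.
Adding: ||u||_{H^1}^2 = 559296/35 + 58644/5 = 969804/35.


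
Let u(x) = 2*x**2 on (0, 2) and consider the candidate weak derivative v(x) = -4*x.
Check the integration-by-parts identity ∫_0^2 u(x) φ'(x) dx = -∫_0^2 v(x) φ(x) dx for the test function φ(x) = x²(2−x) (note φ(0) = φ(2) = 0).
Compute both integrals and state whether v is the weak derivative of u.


LHS = -32/5, RHS = 32/5. No, v is not the weak derivative of u.

u(x) = 2*x**2, classical derivative u'(x) = 4*x.
φ(x) = x²(2−x), so φ'(x) = x*(4 - 3*x).
Note φ(0) = φ(2) = 0, so the boundary term u·φ vanishes.
LHS = ∫_0^2 u(x) φ'(x) dx = ∫_0^2 (-6*x^4 + 8*x^3) dx. Term by term:
  ∫_0^2 -6*x^4 dx = -192/5;  ∫_0^2 8*x^3 dx = 32.
Sum: -192/5 + 32 = -32/5.
So LHS = -32/5.
∫_0^2 v(x) φ(x) dx = ∫_0^2 (4*x^4 - 8*x^3) dx. Term by term:
  ∫_0^2 4*x^4 dx = 128/5;  ∫_0^2 -8*x^3 dx = -32.
Sum: 128/5 − 32 = -32/5.
So RHS = -∫_0^2 v(x) φ(x) dx = 32/5.
LHS − RHS = -64/5 ≠ 0, so the identity fails.
(For a valid weak derivative the identity must hold for EVERY test function, in particular this one. The failure shows v is NOT the weak derivative of u.)
Correct weak derivative would be u'(x) = 4*x.
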